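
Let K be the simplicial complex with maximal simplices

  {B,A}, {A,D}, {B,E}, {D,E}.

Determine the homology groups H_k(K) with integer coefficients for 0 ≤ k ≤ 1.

Order the vertices as A < B < D < E. Listing each simplex with vertices in this order, K has dimension 1 with simplices:

  0-simplices (4): A, B, D, E
  1-simplices (4): AB, AD, BE, DE

Hence C_0 ≅ Z^4, C_1 ≅ Z^4.

The boundary map ∂_1: C_1 → C_0 is given by ∂[p,q] = [q] − [p]. For instance
  ∂AB = B − A.
As a 4×4 matrix over Z this has rank 3, with invariant factors (1,1,1).

Reading off H_k = ker ∂_k / im ∂_{k+1}:

  H_0: rank C_0 − rank ∂_1 = 4 − 3 = 1, and the invariant factors of ∂_1 are all 1, so H_0 = Z.
  H_1: rank ker ∂_1 − rank ∂_2 = (4 − 3) − 0 = 1, and there is no ∂_2, so H_1 = Z.

(K is a triangulation of the circle S^1.)

H_0 ≅ Z,  H_1 ≅ Z.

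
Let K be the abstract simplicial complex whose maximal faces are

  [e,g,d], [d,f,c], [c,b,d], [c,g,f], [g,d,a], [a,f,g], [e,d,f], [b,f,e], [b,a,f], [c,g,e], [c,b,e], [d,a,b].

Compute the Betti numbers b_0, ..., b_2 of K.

Fix the vertex order a < b < c < d < e < f < g and write every simplex with vertices in increasing order. Then dim K = 2 and the simplices of K are:

  0-simplices (7): a, b, c, d, e, f, g
  1-simplices (18): ab, ad, af, ag, bc, bd, be, bf, cd, ce, cf, cg, de, df, dg, ef, eg, fg
  2-simplices (12): abd, abf, adg, afg, bcd, bce, bef, cdf, ceg, cfg, def, deg

Hence C_0 ≅ Z^7, C_1 ≅ Z^18, C_2 ≅ Z^12.

∂_1: C_1 → C_0 maps an edge to its endpoints' difference, ∂[p,q] = q − p. For instance
  ∂fg = g − f.
The resulting 7×18 matrix has rank 6, and its Smith normal form has invariant factors (1,1,1,1,1,1).

∂_2: C_2 → C_1 maps a triangle to the signed sum of its edges. For instance
  ∂cdf = df − cf + cd,
  ∂afg = fg − ag + af.
The 18×12 boundary matrix has rank 12 and Smith normal form diag(1,1,1,1,1,1,1,1,1,1,1,2).

From H_k ≅ ker(∂_k) / im(∂_{k+1}) we obtain:

  H_0: rank C_0 − rank ∂_1 = 7 − 6 = 1, and the invariant factors of ∂_1 are all 1, so H_0 ≅ Z.
  H_1: rank ker ∂_1 − rank ∂_2 = (18 − 6) − 12 = 0, and ∂_2 has invariant factor 2 > 1, so H_1 ≅ Z/2Z.
  H_2: rank ker ∂_2 − rank ∂_3 = (12 − 12) − 0 = 0, and there is no ∂_3, so H_2 ≅ 0.

As a check, the Euler characteristic is 7 − 18 + 12 = 1, which agrees with 1 − 0 + 0 = 1.

Hence the Betti numbers are b_0 = 1, b_1 = 0, b_2 = 0.

b_0 = 1, b_1 = 0, b_2 = 0.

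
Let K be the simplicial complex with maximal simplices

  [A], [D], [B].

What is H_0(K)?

Order the vertices as A < B < D. Listing each simplex with vertices in this order, K has dimension 0 with simplices:

  0-simplices (3): A, B, D

giving chain groups C_0 ≅ Z^3.

Now H_k = ker ∂_k / im ∂_{k+1}, so:

  H_0: rank C_0 − rank ∂_1 = 3 − 0 = 3, and there is no ∂_1, so H_0 = Z^3.

H_0 ≅ Z^3.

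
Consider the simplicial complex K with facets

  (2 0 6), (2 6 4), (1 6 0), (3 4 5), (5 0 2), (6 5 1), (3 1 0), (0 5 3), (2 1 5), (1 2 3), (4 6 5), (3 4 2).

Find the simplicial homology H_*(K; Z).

H_0 = Z,  H_1 = Z/2,  H_2 = 0.

K has 7 vertices, 18 edges, 12 triangles.
rank ∂_0 = 0, rank ∂_1 = 6 ⇒ b_0 = 7 − 0 − 6 = 1; all invariant factors of ∂_1 are 1 so no torsion. So H_0 ≅ Z.
rank ∂_1 = 6, rank ∂_2 = 12 ⇒ b_1 = 18 − 6 − 12 = 0; ∂_2 has invariant factor(s) [2] giving torsion. So H_1 ≅ Z/2.
rank ∂_2 = 12, rank ∂_3 = 0 ⇒ b_2 = 12 − 12 − 0 = 0. So H_2 ≅ 0.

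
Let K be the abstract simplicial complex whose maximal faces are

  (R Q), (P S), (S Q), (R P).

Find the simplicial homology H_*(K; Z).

H_0 = Z,  H_1 = Z.

We work with the vertex ordering P < Q < R < S. The simplices of K, each written with vertices in increasing order, are:

  0-simplices (4): P, Q, R, S
  1-simplices (4): PR, PS, QR, QS

Hence C_0 ≅ Z^4, C_1 ≅ Z^4.

The boundary map ∂_1: C_1 → C_0 is given by ∂[p,q] = [q] − [p]. For instance
  ∂QS = S − Q.
The 4×4 boundary matrix has rank 3 and Smith normal form diag(1,1,1).

Reading off H_k = ker ∂_k / im ∂_{k+1}:

  H_0: rank C_0 − rank ∂_1 = 4 − 3 = 1, and the invariant factors of ∂_1 are all 1, so H_0 = Z.
  H_1: rank ker ∂_1 − rank ∂_2 = (4 − 3) − 0 = 1, and there is no ∂_2, so H_1 = Z.

(K is a triangulation of the circle S^1.)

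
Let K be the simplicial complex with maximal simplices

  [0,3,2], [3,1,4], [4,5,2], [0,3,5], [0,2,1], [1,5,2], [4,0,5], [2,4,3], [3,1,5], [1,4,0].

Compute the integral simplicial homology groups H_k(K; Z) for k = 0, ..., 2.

Fix the vertex order 0 < 1 < 2 < 3 < 4 < 5 and write every simplex with vertices in increasing order. Then dim K = 2 and the simplices of K are:

  0-simplices (6): [0], [1], [2], [3], [4], [5]
  1-simplices (15): [0,1], [0,2], [0,3], [0,4], [0,5], [1,2], [1,3], [1,4], [1,5], [2,3], [2,4], [2,5], [3,4], [3,5], [4,5]
  2-simplices (10): [0,1,2], [0,1,4], [0,2,3], [0,3,5], [0,4,5], [1,2,5], [1,3,4], [1,3,5], [2,3,4], [2,4,5]

so the chain groups are C_0 ≅ Z^6, C_1 ≅ Z^15, C_2 ≅ Z^10.

∂_1: C_1 → C_0 maps an edge to its endpoints' difference, ∂[p,q] = q − p.
The resulting 6×15 matrix has rank 5, and its Smith normal form has invariant factors (1,1,1,1,1).

The boundary map ∂_2: C_2 → C_1 maps a triangle to the signed sum of its edges. For instance
  ∂[1,2,5] = [2,5] − [1,5] + [1,2],
  ∂[0,2,3] = [2,3] − [0,3] + [0,2].
The resulting 15×10 matrix has rank 10, and its Smith normal form has invariant factors (1,1,1,1,1,1,1,1,1,2).

Now H_k = ker ∂_k / im ∂_{k+1}, so:

  H_0: rank C_0 − rank ∂_1 = 6 − 5 = 1, and the invariant factors of ∂_1 are all 1, so H_0 = Z.
  H_1: rank ker ∂_1 − rank ∂_2 = (15 − 5) − 10 = 0, and ∂_2 has invariant factor 2 > 1, so H_1 = Z/2.
  H_2: rank ker ∂_2 − rank ∂_3 = (10 − 10) − 0 = 0, and there is no ∂_3, so H_2 = 0.

(K is a triangulation of the real projective plane RP^2.)

H_0 ≅ Z,  H_1 ≅ Z/2,  H_2 = 0.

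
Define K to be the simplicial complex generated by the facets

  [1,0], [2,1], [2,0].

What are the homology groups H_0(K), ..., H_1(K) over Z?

Order the vertices as 0 < 1 < 2. Listing each simplex with vertices in this order, K has dimension 1 with simplices:

  0-simplices (3): [0], [1], [2]
  1-simplices (3): [0,1], [0,2], [1,2]

Hence C_0 ≅ Z^3, C_1 ≅ Z^3.

The boundary map ∂_1: C_1 → C_0 maps an edge to its endpoints' difference, ∂[p,q] = q − p. For instance
  ∂[1,2] = [2] − [1].
This gives a 3×3 integer matrix of rank 2; reducing to Smith normal form yields diagonal entries (1,1).

Computing H_k = (kernel of ∂_k) / (image of ∂_{k+1}):

  H_0: rank C_0 − rank ∂_1 = 3 − 2 = 1, and the invariant factors of ∂_1 are all 1, so H_0 = Z.
  H_1: rank ker ∂_1 − rank ∂_2 = (3 − 2) − 0 = 1, and there is no ∂_2, so H_1 = Z.

As a check, the Euler characteristic is 3 − 3 = 0, which agrees with 1 − 1 = 0.

H_0 ≅ Z,  H_1 ≅ Z.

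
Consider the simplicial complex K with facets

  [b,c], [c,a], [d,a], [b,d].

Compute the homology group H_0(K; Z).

We work with the vertex ordering a < b < c < d. The simplices of K, each written with vertices in increasing order, are:

  0-simplices (4): a, b, c, d
  1-simplices (4): ac, ad, bc, bd

giving chain groups C_0 ≅ Z^4, C_1 ≅ Z^4.

Boundary ∂_1: C_1 → C_0 is given by ∂[p,q] = [q] − [p].
As a 4×4 matrix over Z this has rank 3, with invariant factors (1,1,1).

Now H_k = ker ∂_k / im ∂_{k+1}, so:

  H_0: rank C_0 − rank ∂_1 = 4 − 3 = 1, and the invariant factors of ∂_1 are all 1, so H_0 ≅ Z.

H_0 = Z.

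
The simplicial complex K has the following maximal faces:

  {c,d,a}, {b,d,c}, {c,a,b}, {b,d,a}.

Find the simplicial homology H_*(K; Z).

H_0 ≅ Z,  H_1 = 0,  H_2 ≅ Z.

K has 4 vertices, 6 edges, 4 triangles.
rank ∂_0 = 0, rank ∂_1 = 3 ⇒ b_0 = 4 − 0 − 3 = 1; all invariant factors of ∂_1 are 1 so no torsion. So H_0 = Z.
rank ∂_1 = 3, rank ∂_2 = 3 ⇒ b_1 = 6 − 3 − 3 = 0; all invariant factors of ∂_2 are 1 so no torsion. So H_1 = 0.
rank ∂_2 = 3, rank ∂_3 = 0 ⇒ b_2 = 4 − 3 − 0 = 1. So H_2 = Z.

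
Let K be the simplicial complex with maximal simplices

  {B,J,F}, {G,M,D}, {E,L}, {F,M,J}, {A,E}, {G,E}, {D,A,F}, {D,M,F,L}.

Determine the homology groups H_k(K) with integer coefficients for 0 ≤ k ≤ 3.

Fix the vertex order A < B < D < E < F < G < J < L < M and write every simplex with vertices in increasing order. Then dim K = 3 and the simplices of K are:

  0-simplices (9): A, B, D, E, F, G, J, L, M
  1-simplices (17): AD, AE, AF, BF, BJ, DF, DG, DL, DM, EG, EL, FJ, FL, FM, GM, JM, LM
  2-simplices (8): ADF, BFJ, DFL, DFM, DGM, DLM, FJM, FLM
  3-simplices (1): DFLM

giving chain groups C_0 ≅ Z^9, C_1 ≅ Z^17, C_2 ≅ Z^8, C_3 ≅ Z^1.

The boundary map ∂_1: C_1 → C_0 sends each edge [p,q] (with p < q) to q − p.
As a 9×17 matrix over Z this has rank 8, with invariant factors (1,1,1,1,1,1,1,1).

The boundary map ∂_2: C_2 → C_1 maps a triangle to the signed sum of its edges. For instance
  ∂FJM = JM − FM + FJ,
  ∂DFL = FL − DL + DF.
As a 17×8 matrix over Z this has rank 7, with invariant factors (1,1,1,1,1,1,1).

∂_3: C_3 → C_2 sends each 3-simplex σ to the alternating sum Σ_i (−1)^i (σ with its i-th vertex removed). For instance
  ∂DFLM = FLM − DLM + DFM − DFL.
As a 8×1 matrix over Z this has rank 1, with invariant factors (1).

From H_k ≅ ker(∂_k) / im(∂_{k+1}) we obtain:

  H_0: rank C_0 − rank ∂_1 = 9 − 8 = 1, and the invariant factors of ∂_1 are all 1, so H_0 ≅ Z.
  H_1: rank ker ∂_1 − rank ∂_2 = (17 − 8) − 7 = 2, and the invariant factors of ∂_2 are all 1, so H_1 ≅ Z^2.
  H_2: rank ker ∂_2 − rank ∂_3 = (8 − 7) − 1 = 0, and the invariant factors of ∂_3 are all 1, so H_2 ≅ 0.
  H_3: rank ker ∂_3 − rank ∂_4 = (1 − 1) − 0 = 0, and there is no ∂_4, so H_3 ≅ 0.

H_0 ≅ Z,  H_1 ≅ Z^2,  H_2 = 0,  H_3 = 0.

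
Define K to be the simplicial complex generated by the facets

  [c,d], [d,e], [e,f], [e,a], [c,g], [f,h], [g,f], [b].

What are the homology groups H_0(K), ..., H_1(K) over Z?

Order the vertices as a < b < c < d < e < f < g < h. Listing each simplex with vertices in this order, K has dimension 1 with simplices:

  0-simplices (8): a, b, c, d, e, f, g, h
  1-simplices (7): ae, cd, cg, de, ef, fg, fh

so the chain groups are C_0 ≅ Z^8, C_1 ≅ Z^7.

Boundary ∂_1: C_1 → C_0 maps an edge to its endpoints' difference, ∂[p,q] = q − p.
The resulting 8×7 matrix has rank 6, and its Smith normal form has invariant factors (1,1,1,1,1,1).

Reading off H_k = ker ∂_k / im ∂_{k+1}:

  H_0: rank C_0 − rank ∂_1 = 8 − 6 = 2, and the invariant factors of ∂_1 are all 1, so H_0 ≅ Z^2.
  H_1: rank ker ∂_1 − rank ∂_2 = (7 − 6) − 0 = 1, and there is no ∂_2, so H_1 ≅ Z.

H_0 ≅ Z^2,  H_1 ≅ Z.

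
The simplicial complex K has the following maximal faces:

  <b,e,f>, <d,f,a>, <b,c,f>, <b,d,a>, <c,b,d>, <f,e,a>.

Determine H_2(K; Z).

H_2 ≅ 0.

Take the total order a < b < c < d < e < f on the vertex set. Then K (dimension 2) consists of the simplices:

  0-simplices (6): a, b, c, d, e, f
  1-simplices (12): ab, ad, ae, af, bc, bd, be, bf, cd, cf, df, ef
  2-simplices (6): abd, adf, aef, bcd, bcf, bef

giving chain groups C_0 ≅ Z^6, C_1 ≅ Z^12, C_2 ≅ Z^6.

The boundary map ∂_1: C_1 → C_0 sends each edge [p,q] (with p < q) to q − p.
As a 6×12 matrix over Z this has rank 5, with invariant factors (1,1,1,1,1).

∂_2: C_2 → C_1 maps a triangle to the signed sum of its edges. For instance
  ∂bcf = cf − bf + bc,
  ∂aef = ef − af + ae.
As a 12×6 matrix over Z this has rank 6, with invariant factors (1,1,1,1,1,1).

From H_k ≅ ker(∂_k) / im(∂_{k+1}) we obtain:

  H_2: rank ker ∂_2 − rank ∂_3 = (6 − 6) − 0 = 0, and there is no ∂_3, so H_2 = 0.

(K is a triangulation of the cylinder S^1 x I.)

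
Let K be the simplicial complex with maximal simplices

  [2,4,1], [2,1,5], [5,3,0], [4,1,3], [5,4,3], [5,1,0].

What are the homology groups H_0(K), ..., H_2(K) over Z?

H_0 ≅ Z,  H_1 ≅ Z,  H_2 = 0.

We work with the vertex ordering 0 < 1 < 2 < 3 < 4 < 5. The simplices of K, each written with vertices in increasing order, are:

  0-simplices (6): [0], [1], [2], [3], [4], [5]
  1-simplices (12): [0,1], [0,3], [0,5], [1,2], [1,3], [1,4], [1,5], [2,4], [2,5], [3,4], [3,5], [4,5]
  2-simplices (6): [0,1,5], [0,3,5], [1,2,4], [1,2,5], [1,3,4], [3,4,5]

Hence C_0 ≅ Z^6, C_1 ≅ Z^12, C_2 ≅ Z^6.

Boundary ∂_1: C_1 → C_0 is given by ∂[p,q] = [q] − [p]. For instance
  ∂[3,5] = [5] − [3].
As a 6×12 matrix over Z this has rank 5, with invariant factors (1,1,1,1,1).

The boundary map ∂_2: C_2 → C_1 acts by ∂[p,q,r] = [q,r] − [p,r] + [p,q]. For instance
  ∂[1,3,4] = [3,4] − [1,4] + [1,3],
  ∂[3,4,5] = [4,5] − [3,5] + [3,4].
The resulting 12×6 matrix has rank 6, and its Smith normal form has invariant factors (1,1,1,1,1,1).

From H_k ≅ ker(∂_k) / im(∂_{k+1}) we obtain:

  H_0: rank C_0 − rank ∂_1 = 6 − 5 = 1, and the invariant factors of ∂_1 are all 1, so H_0 = Z.
  H_1: rank ker ∂_1 − rank ∂_2 = (12 − 5) − 6 = 1, and the invariant factors of ∂_2 are all 1, so H_1 = Z.
  H_2: rank ker ∂_2 − rank ∂_3 = (6 − 6) − 0 = 0, and there is no ∂_3, so H_2 = 0.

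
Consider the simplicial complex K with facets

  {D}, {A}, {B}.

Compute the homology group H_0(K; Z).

H_0 ≅ Z^3.

Order the vertices as A < B < D. Listing each simplex with vertices in this order, K has dimension 0 with simplices:

  0-simplices (3): A, B, D

Hence C_0 ≅ Z^3.

Reading off H_k = ker ∂_k / im ∂_{k+1}:

  H_0: rank C_0 − rank ∂_1 = 3 − 0 = 3, and there is no ∂_1, so H_0 = Z^3.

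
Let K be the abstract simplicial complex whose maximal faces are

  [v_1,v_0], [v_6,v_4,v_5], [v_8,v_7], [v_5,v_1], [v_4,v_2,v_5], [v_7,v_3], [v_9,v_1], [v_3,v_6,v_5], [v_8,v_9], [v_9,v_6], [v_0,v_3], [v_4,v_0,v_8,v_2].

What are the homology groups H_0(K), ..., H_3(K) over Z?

H_0 = Z,  H_1 = Z^5,  H_2 = 0,  H_3 = 0.

Order the vertices as v_0 < v_1 < v_2 < v_3 < v_4 < v_5 < v_6 < v_7 < v_8 < v_9. Listing each simplex with vertices in this order, K has dimension 3 with simplices:

  0-simplices (10): [v_0], [v_1], [v_2], [v_3], [v_4], [v_5], [v_6], [v_7], [v_8], [v_9]
  1-simplices (20): (20 of them)
  2-simplices (7): [v_0,v_2,v_4], [v_0,v_2,v_8], [v_0,v_4,v_8], [v_2,v_4,v_5], [v_2,v_4,v_8], [v_3,v_5,v_6], [v_4,v_5,v_6]
  3-simplices (1): [v_0,v_2,v_4,v_8]

giving chain groups C_0 ≅ Z^10, C_1 ≅ Z^20, C_2 ≅ Z^7, C_3 ≅ Z^1.

The boundary map ∂_1: C_1 → C_0 sends each edge [p,q] (with p < q) to q − p. For instance
  ∂[v_3,v_7] = [v_7] − [v_3].
This gives a 10×20 integer matrix of rank 9; reducing to Smith normal form yields diagonal entries (1,1,1,1,1,1,1,1,1).

∂_2: C_2 → C_1 maps a triangle to the signed sum of its edges. For instance
  ∂[v_0,v_2,v_4] = [v_2,v_4] − [v_0,v_4] + [v_0,v_2],
  ∂[v_2,v_4,v_5] = [v_4,v_5] − [v_2,v_5] + [v_2,v_4].
This gives a 20×7 integer matrix of rank 6; reducing to Smith normal form yields diagonal entries (1,1,1,1,1,1).

The boundary map ∂_3: C_3 → C_2 sends each 3-simplex σ to the alternating sum Σ_i (−1)^i (σ with its i-th vertex removed). For instance
  ∂[v_0,v_2,v_4,v_8] = [v_2,v_4,v_8] − [v_0,v_4,v_8] + [v_0,v_2,v_8] − [v_0,v_2,v_4].
The resulting 7×1 matrix has rank 1, and its Smith normal form has invariant factors (1).

From H_k ≅ ker(∂_k) / im(∂_{k+1}) we obtain:

  H_0: rank C_0 − rank ∂_1 = 10 − 9 = 1, and the invariant factors of ∂_1 are all 1, so H_0 ≅ Z.
  H_1: rank ker ∂_1 − rank ∂_2 = (20 − 9) − 6 = 5, and the invariant factors of ∂_2 are all 1, so H_1 ≅ Z^5.
  H_2: rank ker ∂_2 − rank ∂_3 = (7 − 6) − 1 = 0, and the invariant factors of ∂_3 are all 1, so H_2 ≅ 0.
  H_3: rank ker ∂_3 − rank ∂_4 = (1 − 1) − 0 = 0, and there is no ∂_4, so H_3 ≅ 0.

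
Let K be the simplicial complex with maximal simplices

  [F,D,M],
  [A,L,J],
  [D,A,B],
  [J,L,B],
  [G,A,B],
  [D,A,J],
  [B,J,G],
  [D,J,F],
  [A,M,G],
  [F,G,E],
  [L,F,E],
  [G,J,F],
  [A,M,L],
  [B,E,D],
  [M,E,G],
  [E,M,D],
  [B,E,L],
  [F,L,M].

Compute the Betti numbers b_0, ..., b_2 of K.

We work with the vertex ordering A < B < D < E < F < G < J < L < M. The simplices of K, each written with vertices in increasing order, are:

  0-simplices (9): A, B, D, E, F, G, J, L, M
  1-simplices (27): AB, AD, AG, AJ, AL, AM, BD, BE, BG, BJ, BL, DE, DF, DJ, DM, EF, EG, EL, EM, FG, FJ, FL, FM, GJ, GM, JL, LM
  2-simplices (18): ABD, ABG, ADJ, AGM, AJL, ALM, BDE, BEL, BGJ, BJL, DEM, DFJ, DFM, EFG, EFL, EGM, FGJ, FLM

Hence C_0 ≅ Z^9, C_1 ≅ Z^27, C_2 ≅ Z^18.

∂_1: C_1 → C_0 sends each edge [p,q] (with p < q) to q − p. For instance
  ∂EL = L − E.
The 9×27 boundary matrix has rank 8 and Smith normal form diag(1,1,1,1,1,1,1,1).

Boundary ∂_2: C_2 → C_1 sends each 2-simplex [p,q,r] to [q,r] − [p,r] + [p,q]. For instance
  ∂FLM = LM − FM + FL,
  ∂BDE = DE − BE + BD.
As a 27×18 matrix over Z this has rank 18, with invariant factors (1,1,1,1,1,1,1,1,1,1,1,1,1,1,1,1,1,2).

Computing H_k = (kernel of ∂_k) / (image of ∂_{k+1}):

  H_0: rank C_0 − rank ∂_1 = 9 − 8 = 1, and the invariant factors of ∂_1 are all 1, so H_0 ≅ Z.
  H_1: rank ker ∂_1 − rank ∂_2 = (27 − 8) − 18 = 1, and ∂_2 has invariant factor 2 > 1, so H_1 ≅ Z ⊕ Z/2Z.
  H_2: rank ker ∂_2 − rank ∂_3 = (18 − 18) − 0 = 0, and there is no ∂_3, so H_2 ≅ 0.

Hence the Betti numbers are b_0 = 1, b_1 = 1, b_2 = 0.

b_0 = 1, b_1 = 1, b_2 = 0.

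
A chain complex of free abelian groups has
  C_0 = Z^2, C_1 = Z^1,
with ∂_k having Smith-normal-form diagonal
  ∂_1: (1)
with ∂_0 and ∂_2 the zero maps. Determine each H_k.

H_0: b_0 = 2 − 0 − 1 = 1; torsion from ∂_1 factors > 1: none. So H_0 = Z.
H_1: b_1 = 1 − 1 − 0 = 0; torsion from ∂_2 factors > 1: none. So H_1 = 0.

H_0 = Z,  H_1 = 0.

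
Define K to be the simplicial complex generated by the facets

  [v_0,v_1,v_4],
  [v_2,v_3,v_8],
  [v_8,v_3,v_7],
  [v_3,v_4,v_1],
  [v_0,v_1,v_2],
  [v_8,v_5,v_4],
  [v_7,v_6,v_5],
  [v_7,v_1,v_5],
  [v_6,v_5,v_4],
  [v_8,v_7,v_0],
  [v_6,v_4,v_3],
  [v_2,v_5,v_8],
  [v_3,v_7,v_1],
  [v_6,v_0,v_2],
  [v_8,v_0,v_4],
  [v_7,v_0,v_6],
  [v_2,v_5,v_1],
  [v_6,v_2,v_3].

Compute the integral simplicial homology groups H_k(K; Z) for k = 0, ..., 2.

Order the vertices as v_0 < v_1 < v_2 < v_3 < v_4 < v_5 < v_6 < v_7 < v_8. Listing each simplex with vertices in this order, K has dimension 2 with simplices:

  0-simplices (9): [v_0], [v_1], [v_2], [v_3], [v_4], [v_5], [v_6], [v_7], [v_8]
  1-simplices (27): (27 of them)
  2-simplices (18): (18 of them)

Hence C_0 ≅ Z^9, C_1 ≅ Z^27, C_2 ≅ Z^18.

∂_1: C_1 → C_0 maps an edge to its endpoints' difference, ∂[p,q] = q − p. For instance
  ∂[v_0,v_4] = [v_4] − [v_0].
The resulting 9×27 matrix has rank 8, and its Smith normal form has invariant factors (1,1,1,1,1,1,1,1).

∂_2: C_2 → C_1 acts by ∂[p,q,r] = [q,r] − [p,r] + [p,q]. For instance
  ∂[v_2,v_3,v_6] = [v_3,v_6] − [v_2,v_6] + [v_2,v_3],
  ∂[v_1,v_3,v_7] = [v_3,v_7] − [v_1,v_7] + [v_1,v_3].
This gives a 27×18 integer matrix of rank 17; reducing to Smith normal form yields diagonal entries (1,1,1,1,1,1,1,1,1,1,1,1,1,1,1,1,1).

Reading off H_k = ker ∂_k / im ∂_{k+1}:

  H_0: rank C_0 − rank ∂_1 = 9 − 8 = 1, and the invariant factors of ∂_1 are all 1, so H_0 ≅ Z.
  H_1: rank ker ∂_1 − rank ∂_2 = (27 − 8) − 17 = 2, and the invariant factors of ∂_2 are all 1, so H_1 ≅ Z^2.
  H_2: rank ker ∂_2 − rank ∂_3 = (18 − 17) − 0 = 1, and there is no ∂_3, so H_2 ≅ Z.

H_0 ≅ Z,  H_1 ≅ Z^2,  H_2 ≅ Z.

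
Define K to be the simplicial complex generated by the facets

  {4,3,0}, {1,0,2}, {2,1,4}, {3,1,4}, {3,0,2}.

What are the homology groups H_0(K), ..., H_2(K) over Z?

Fix the vertex order 0 < 1 < 2 < 3 < 4 and write every simplex with vertices in increasing order. Then dim K = 2 and the simplices of K are:

  0-simplices (5): [0], [1], [2], [3], [4]
  1-simplices (10): [0,1], [0,2], [0,3], [0,4], [1,2], [1,3], [1,4], [2,3], [2,4], [3,4]
  2-simplices (5): [0,1,2], [0,2,3], [0,3,4], [1,2,4], [1,3,4]

so the chain groups are C_0 ≅ Z^5, C_1 ≅ Z^10, C_2 ≅ Z^5.

Boundary ∂_1: C_1 → C_0 is given by ∂[p,q] = [q] − [p]. For instance
  ∂[3,4] = [4] − [3].
This gives a 5×10 integer matrix of rank 4; reducing to Smith normal form yields diagonal entries (1,1,1,1).

The boundary map ∂_2: C_2 → C_1 sends each 2-simplex [p,q,r] to [q,r] − [p,r] + [p,q]. For instance
  ∂[0,2,3] = [2,3] − [0,3] + [0,2],
  ∂[0,3,4] = [3,4] − [0,4] + [0,3].
This gives a 10×5 integer matrix of rank 5; reducing to Smith normal form yields diagonal entries (1,1,1,1,1).

Now H_k = ker ∂_k / im ∂_{k+1}, so:

  H_0: rank C_0 − rank ∂_1 = 5 − 4 = 1, and the invariant factors of ∂_1 are all 1, so H_0 ≅ Z.
  H_1: rank ker ∂_1 − rank ∂_2 = (10 − 4) − 5 = 1, and the invariant factors of ∂_2 are all 1, so H_1 ≅ Z.
  H_2: rank ker ∂_2 − rank ∂_3 = (5 − 5) − 0 = 0, and there is no ∂_3, so H_2 ≅ 0.

H_0 ≅ Z,  H_1 ≅ Z,  H_2 = 0.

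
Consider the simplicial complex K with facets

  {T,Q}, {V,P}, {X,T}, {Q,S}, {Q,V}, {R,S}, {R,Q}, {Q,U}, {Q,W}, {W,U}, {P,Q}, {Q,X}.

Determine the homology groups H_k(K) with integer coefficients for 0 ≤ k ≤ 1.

H_0 ≅ Z,  H_1 ≅ Z^4.

Fix the vertex order P < Q < R < S < T < U < V < W < X and write every simplex with vertices in increasing order. Then dim K = 1 and the simplices of K are:

  0-simplices (9): P, Q, R, S, T, U, V, W, X
  1-simplices (12): PQ, PV, QR, QS, QT, QU, QV, QW, QX, RS, TX, UW

giving chain groups C_0 ≅ Z^9, C_1 ≅ Z^12.

The boundary map ∂_1: C_1 → C_0 sends each edge [p,q] (with p < q) to q − p.
The 9×12 boundary matrix has rank 8 and Smith normal form diag(1,1,1,1,1,1,1,1).

Now H_k = ker ∂_k / im ∂_{k+1}, so:

  H_0: rank C_0 − rank ∂_1 = 9 − 8 = 1, and the invariant factors of ∂_1 are all 1, so H_0 ≅ Z.
  H_1: rank ker ∂_1 − rank ∂_2 = (12 − 8) − 0 = 4, and there is no ∂_2, so H_1 ≅ Z^4.

As a check, the Euler characteristic is 9 − 12 = -3, which agrees with 1 − 4 = -3.
(K is a triangulation of a wedge of 4 circles.)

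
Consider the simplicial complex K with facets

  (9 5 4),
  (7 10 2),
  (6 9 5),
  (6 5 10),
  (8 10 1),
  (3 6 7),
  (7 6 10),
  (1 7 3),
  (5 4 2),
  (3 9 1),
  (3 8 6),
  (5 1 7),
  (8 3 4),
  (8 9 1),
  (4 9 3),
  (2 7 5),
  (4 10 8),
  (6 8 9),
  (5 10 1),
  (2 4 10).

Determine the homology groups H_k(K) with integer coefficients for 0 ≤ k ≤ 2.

H_0 = Z,  H_1 = Z ⊕ Z/2,  H_2 = 0.

Order the vertices as 1 < 2 < 3 < 4 < 5 < 6 < 7 < 8 < 9 < 10. Listing each simplex with vertices in this order, K has dimension 2 with simplices:

  0-simplices (10): [1], [2], [3], [4], [5], [6], [7], [8], [9], [10]
  1-simplices (30): (30 of them)
  2-simplices (20): (20 of them)

giving chain groups C_0 ≅ Z^10, C_1 ≅ Z^30, C_2 ≅ Z^20.

∂_1: C_1 → C_0 maps an edge to its endpoints' difference, ∂[p,q] = q − p.
The 10×30 boundary matrix has rank 9 and Smith normal form diag(1,1,1,1,1,1,1,1,1).

Boundary ∂_2: C_2 → C_1 acts by ∂[p,q,r] = [q,r] − [p,r] + [p,q]. For instance
  ∂[5,6,9] = [6,9] − [5,9] + [5,6],
  ∂[3,6,8] = [6,8] − [3,8] + [3,6].
This gives a 30×20 integer matrix of rank 20; reducing to Smith normal form yields diagonal entries (1,1,1,1,1,1,1,1,1,1,1,1,1,1,1,1,1,1,1,2).

Reading off H_k = ker ∂_k / im ∂_{k+1}:

  H_0: rank C_0 − rank ∂_1 = 10 − 9 = 1, and the invariant factors of ∂_1 are all 1, so H_0 ≅ Z.
  H_1: rank ker ∂_1 − rank ∂_2 = (30 − 9) − 20 = 1, and ∂_2 has invariant factor 2 > 1, so H_1 ≅ Z ⊕ Z/2.
  H_2: rank ker ∂_2 − rank ∂_3 = (20 − 20) − 0 = 0, and there is no ∂_3, so H_2 ≅ 0.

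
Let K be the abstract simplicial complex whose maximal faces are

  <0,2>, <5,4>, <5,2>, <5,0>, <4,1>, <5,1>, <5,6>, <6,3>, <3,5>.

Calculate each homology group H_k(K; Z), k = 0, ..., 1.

We work with the vertex ordering 0 < 1 < 2 < 3 < 4 < 5 < 6. The simplices of K, each written with vertices in increasing order, are:

  0-simplices (7): [0], [1], [2], [3], [4], [5], [6]
  1-simplices (9): [0,2], [0,5], [1,4], [1,5], [2,5], [3,5], [3,6], [4,5], [5,6]

so the chain groups are C_0 ≅ Z^7, C_1 ≅ Z^9.

Boundary ∂_1: C_1 → C_0 sends each edge [p,q] (with p < q) to q − p.
The 7×9 boundary matrix has rank 6 and Smith normal form diag(1,1,1,1,1,1).

Now H_k = ker ∂_k / im ∂_{k+1}, so:

  H_0: rank C_0 − rank ∂_1 = 7 − 6 = 1, and the invariant factors of ∂_1 are all 1, so H_0 ≅ Z.
  H_1: rank ker ∂_1 − rank ∂_2 = (9 − 6) − 0 = 3, and there is no ∂_2, so H_1 ≅ Z^3.

H_0 = Z,  H_1 = Z^3.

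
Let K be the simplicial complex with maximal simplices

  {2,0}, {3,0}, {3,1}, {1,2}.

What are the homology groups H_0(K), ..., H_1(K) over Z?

We work with the vertex ordering 0 < 1 < 2 < 3. The simplices of K, each written with vertices in increasing order, are:

  0-simplices (4): [0], [1], [2], [3]
  1-simplices (4): [0,2], [0,3], [1,2], [1,3]

so the chain groups are C_0 ≅ Z^4, C_1 ≅ Z^4.

∂_1: C_1 → C_0 is given by ∂[p,q] = [q] − [p].
As a 4×4 matrix over Z this has rank 3, with invariant factors (1,1,1).

Now H_k = ker ∂_k / im ∂_{k+1}, so:

  H_0: rank C_0 − rank ∂_1 = 4 − 3 = 1, and the invariant factors of ∂_1 are all 1, so H_0 ≅ Z.
  H_1: rank ker ∂_1 − rank ∂_2 = (4 − 3) − 0 = 1, and there is no ∂_2, so H_1 ≅ Z.

H_0 = Z,  H_1 = Z.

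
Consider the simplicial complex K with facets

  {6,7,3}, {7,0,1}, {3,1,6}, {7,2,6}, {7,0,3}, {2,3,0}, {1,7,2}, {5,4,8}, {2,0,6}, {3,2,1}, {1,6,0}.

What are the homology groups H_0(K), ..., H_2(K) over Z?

H_0 ≅ Z^2,  H_1 ≅ Z/2,  H_2 = 0.

Fix the vertex order 0 < 1 < 2 < 3 < 4 < 5 < 6 < 7 < 8 and write every simplex with vertices in increasing order. Then dim K = 2 and the simplices of K are:

  0-simplices (9): [0], [1], [2], [3], [4], [5], [6], [7], [8]
  1-simplices (18): [0,1], [0,2], [0,3], [0,6], [0,7], [1,2], [1,3], [1,6], [1,7], [2,3], [2,6], [2,7], [3,6], [3,7], [4,5], [4,8], [5,8], [6,7]
  2-simplices (11): [0,1,6], [0,1,7], [0,2,3], [0,2,6], [0,3,7], [1,2,3], [1,2,7], [1,3,6], [2,6,7], [3,6,7], [4,5,8]

so the chain groups are C_0 ≅ Z^9, C_1 ≅ Z^18, C_2 ≅ Z^11.

∂_1: C_1 → C_0 sends each edge [p,q] (with p < q) to q − p. For instance
  ∂[4,8] = [8] − [4].
This gives a 9×18 integer matrix of rank 7; reducing to Smith normal form yields diagonal entries (1,1,1,1,1,1,1).

Boundary ∂_2: C_2 → C_1 sends each 2-simplex [p,q,r] to [q,r] − [p,r] + [p,q]. For instance
  ∂[3,6,7] = [6,7] − [3,7] + [3,6],
  ∂[2,6,7] = [6,7] − [2,7] + [2,6].
The 18×11 boundary matrix has rank 11 and Smith normal form diag(1,1,1,1,1,1,1,1,1,1,2).

Reading off H_k = ker ∂_k / im ∂_{k+1}:

  H_0: rank C_0 − rank ∂_1 = 9 − 7 = 2, and the invariant factors of ∂_1 are all 1, so H_0 = Z^2.
  H_1: rank ker ∂_1 − rank ∂_2 = (18 − 7) − 11 = 0, and ∂_2 has invariant factor 2 > 1, so H_1 = Z/2.
  H_2: rank ker ∂_2 − rank ∂_3 = (11 − 11) − 0 = 0, and there is no ∂_3, so H_2 = 0.

(K is a triangulation of the disjoint union of the 2-simplex and the real projective plane RP^2.)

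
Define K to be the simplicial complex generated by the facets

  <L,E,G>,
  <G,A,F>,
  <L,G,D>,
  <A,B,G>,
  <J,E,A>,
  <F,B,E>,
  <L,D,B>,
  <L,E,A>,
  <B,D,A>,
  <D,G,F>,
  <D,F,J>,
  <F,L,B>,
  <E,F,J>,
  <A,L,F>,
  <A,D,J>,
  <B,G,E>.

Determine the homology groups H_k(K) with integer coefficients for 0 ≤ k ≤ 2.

We work with the vertex ordering A < B < D < E < F < G < J < L. The simplices of K, each written with vertices in increasing order, are:

  0-simplices (8): A, B, D, E, F, G, J, L
  1-simplices (24): AB, AD, AE, AF, AG, AJ, AL, BD, BE, BF, BG, BL, DF, DG, DJ, DL, EF, EG, EJ, EL, FG, FJ, FL, GL
  2-simplices (16): ABD, ABG, ADJ, AEJ, AEL, AFG, AFL, BDL, BEF, BEG, BFL, DFG, DFJ, DGL, EFJ, EGL

so the chain groups are C_0 ≅ Z^8, C_1 ≅ Z^24, C_2 ≅ Z^16.

The boundary map ∂_1: C_1 → C_0 maps an edge to its endpoints' difference, ∂[p,q] = q − p. For instance
  ∂EJ = J − E.
The 8×24 boundary matrix has rank 7 and Smith normal form diag(1,1,1,1,1,1,1).

The boundary map ∂_2: C_2 → C_1 maps a triangle to the signed sum of its edges. For instance
  ∂AFL = FL − AL + AF,
  ∂ADJ = DJ − AJ + AD.
As a 24×16 matrix over Z this has rank 15, with invariant factors (1,1,1,1,1,1,1,1,1,1,1,1,1,1,1).

Reading off H_k = ker ∂_k / im ∂_{k+1}:

  H_0: rank C_0 − rank ∂_1 = 8 − 7 = 1, and the invariant factors of ∂_1 are all 1, so H_0 = Z.
  H_1: rank ker ∂_1 − rank ∂_2 = (24 − 7) − 15 = 2, and the invariant factors of ∂_2 are all 1, so H_1 = Z^2.
  H_2: rank ker ∂_2 − rank ∂_3 = (16 − 15) − 0 = 1, and there is no ∂_3, so H_2 = Z.

As a check, the Euler characteristic is 8 − 24 + 16 = 0, which agrees with 1 − 2 + 1 = 0.

H_0 = Z,  H_1 = Z^2,  H_2 = Z.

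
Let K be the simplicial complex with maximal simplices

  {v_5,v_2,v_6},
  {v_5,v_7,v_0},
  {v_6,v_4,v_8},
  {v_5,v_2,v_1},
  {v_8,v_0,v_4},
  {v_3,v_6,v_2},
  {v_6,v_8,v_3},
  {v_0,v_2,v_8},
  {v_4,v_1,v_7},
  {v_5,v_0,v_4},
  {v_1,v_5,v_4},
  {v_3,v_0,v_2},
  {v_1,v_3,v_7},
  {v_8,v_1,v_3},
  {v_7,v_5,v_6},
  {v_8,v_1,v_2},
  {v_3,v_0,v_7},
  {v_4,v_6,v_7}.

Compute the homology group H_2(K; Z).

Take the total order v_0 < v_1 < v_2 < v_3 < v_4 < v_5 < v_6 < v_7 < v_8 on the vertex set. Then K (dimension 2) consists of the simplices:

  0-simplices (9): [v_0], [v_1], [v_2], [v_3], [v_4], [v_5], [v_6], [v_7], [v_8]
  1-simplices (27): (27 of them)
  2-simplices (18): (18 of them)

so the chain groups are C_0 ≅ Z^9, C_1 ≅ Z^27, C_2 ≅ Z^18.

The boundary map ∂_1: C_1 → C_0 maps an edge to its endpoints' difference, ∂[p,q] = q − p. For instance
  ∂[v_3,v_8] = [v_8] − [v_3].
As a 9×27 matrix over Z this has rank 8, with invariant factors (1,1,1,1,1,1,1,1).

The boundary map ∂_2: C_2 → C_1 maps a triangle to the signed sum of its edges. For instance
  ∂[v_3,v_6,v_8] = [v_6,v_8] − [v_3,v_8] + [v_3,v_6],
  ∂[v_2,v_3,v_6] = [v_3,v_6] − [v_2,v_6] + [v_2,v_3].
The 27×18 boundary matrix has rank 18 and Smith normal form diag(1,1,1,1,1,1,1,1,1,1,1,1,1,1,1,1,1,2).

Reading off H_k = ker ∂_k / im ∂_{k+1}:

  H_2: rank ker ∂_2 − rank ∂_3 = (18 − 18) − 0 = 0, and there is no ∂_3, so H_2 = 0.

H_2 ≅ 0.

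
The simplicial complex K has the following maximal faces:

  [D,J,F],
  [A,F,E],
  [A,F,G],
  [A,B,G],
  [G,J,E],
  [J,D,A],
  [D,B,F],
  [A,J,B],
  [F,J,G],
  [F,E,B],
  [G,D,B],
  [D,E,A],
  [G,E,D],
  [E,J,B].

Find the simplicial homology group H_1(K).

H_1 = Z^2.

We work with the vertex ordering A < B < D < E < F < G < J. The simplices of K, each written with vertices in increasing order, are:

  0-simplices (7): A, B, D, E, F, G, J
  1-simplices (21): AB, AD, AE, AF, AG, AJ, BD, BE, BF, BG, BJ, DE, DF, DG, DJ, EF, EG, EJ, FG, FJ, GJ
  2-simplices (14): ABG, ABJ, ADE, ADJ, AEF, AFG, BDF, BDG, BEF, BEJ, DEG, DFJ, EGJ, FGJ

Hence C_0 ≅ Z^7, C_1 ≅ Z^21, C_2 ≅ Z^14.

The boundary map ∂_1: C_1 → C_0 sends each edge [p,q] (with p < q) to q − p. For instance
  ∂DJ = J − D.
The 7×21 boundary matrix has rank 6 and Smith normal form diag(1,1,1,1,1,1).

The boundary map ∂_2: C_2 → C_1 maps a triangle to the signed sum of its edges. For instance
  ∂BDF = DF − BF + BD,
  ∂ADJ = DJ − AJ + AD.
As a 21×14 matrix over Z this has rank 13, with invariant factors (1,1,1,1,1,1,1,1,1,1,1,1,1).

From H_k ≅ ker(∂_k) / im(∂_{k+1}) we obtain:

  H_1: rank ker ∂_1 − rank ∂_2 = (21 − 6) − 13 = 2, and the invariant factors of ∂_2 are all 1, so H_1 ≅ Z^2.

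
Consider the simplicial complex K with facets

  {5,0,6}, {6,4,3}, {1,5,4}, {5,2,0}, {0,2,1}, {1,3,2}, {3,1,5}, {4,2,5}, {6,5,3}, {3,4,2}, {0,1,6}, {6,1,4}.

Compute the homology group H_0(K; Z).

H_0 ≅ Z.

K has 7 vertices, 18 edges, 12 triangles.
rank ∂_0 = 0, rank ∂_1 = 6 ⇒ b_0 = 7 − 0 − 6 = 1; all invariant factors of ∂_1 are 1 so no torsion. So H_0 = Z.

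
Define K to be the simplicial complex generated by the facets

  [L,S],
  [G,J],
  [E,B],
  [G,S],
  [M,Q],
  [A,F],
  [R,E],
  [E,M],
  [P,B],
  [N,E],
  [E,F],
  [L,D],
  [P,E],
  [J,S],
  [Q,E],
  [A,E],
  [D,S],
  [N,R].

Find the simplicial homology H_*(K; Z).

H_0 = Z^2,  H_1 = Z^6.

Order the vertices as A < B < D < E < F < G < J < L < M < N < P < Q < R < S. Listing each simplex with vertices in this order, K has dimension 1 with simplices:

  0-simplices (14): A, B, D, E, F, G, J, L, M, N, P, Q, R, S
  1-simplices (18): AE, AF, BE, BP, DL, DS, EF, EM, EN, EP, EQ, ER, GJ, GS, JS, LS, MQ, NR

Hence C_0 ≅ Z^14, C_1 ≅ Z^18.

∂_1: C_1 → C_0 maps an edge to its endpoints' difference, ∂[p,q] = q − p. For instance
  ∂AE = E − A.
This gives a 14×18 integer matrix of rank 12; reducing to Smith normal form yields diagonal entries (1,1,1,1,1,1,1,1,1,1,1,1).

Now H_k = ker ∂_k / im ∂_{k+1}, so:

  H_0: rank C_0 − rank ∂_1 = 14 − 12 = 2, and the invariant factors of ∂_1 are all 1, so H_0 = Z^2.
  H_1: rank ker ∂_1 − rank ∂_2 = (18 − 12) − 0 = 6, and there is no ∂_2, so H_1 = Z^6.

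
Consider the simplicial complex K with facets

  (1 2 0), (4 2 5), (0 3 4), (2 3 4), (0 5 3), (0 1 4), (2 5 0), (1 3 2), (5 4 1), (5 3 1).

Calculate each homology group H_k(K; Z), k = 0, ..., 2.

H_0 = Z,  H_1 = Z/2,  H_2 = 0.

We work with the vertex ordering 0 < 1 < 2 < 3 < 4 < 5. The simplices of K, each written with vertices in increasing order, are:

  0-simplices (6): [0], [1], [2], [3], [4], [5]
  1-simplices (15): [0,1], [0,2], [0,3], [0,4], [0,5], [1,2], [1,3], [1,4], [1,5], [2,3], [2,4], [2,5], [3,4], [3,5], [4,5]
  2-simplices (10): [0,1,2], [0,1,4], [0,2,5], [0,3,4], [0,3,5], [1,2,3], [1,3,5], [1,4,5], [2,3,4], [2,4,5]

so the chain groups are C_0 ≅ Z^6, C_1 ≅ Z^15, C_2 ≅ Z^10.

The boundary map ∂_1: C_1 → C_0 sends each edge [p,q] (with p < q) to q − p. For instance
  ∂[1,4] = [4] − [1].
The 6×15 boundary matrix has rank 5 and Smith normal form diag(1,1,1,1,1).

∂_2: C_2 → C_1 maps a triangle to the signed sum of its edges. For instance
  ∂[1,3,5] = [3,5] − [1,5] + [1,3],
  ∂[1,4,5] = [4,5] − [1,5] + [1,4].
The 15×10 boundary matrix has rank 10 and Smith normal form diag(1,1,1,1,1,1,1,1,1,2).

Reading off H_k = ker ∂_k / im ∂_{k+1}:

  H_0: rank C_0 − rank ∂_1 = 6 − 5 = 1, and the invariant factors of ∂_1 are all 1, so H_0 ≅ Z.
  H_1: rank ker ∂_1 − rank ∂_2 = (15 − 5) − 10 = 0, and ∂_2 has invariant factor 2 > 1, so H_1 ≅ Z/2.
  H_2: rank ker ∂_2 − rank ∂_3 = (10 − 10) − 0 = 0, and there is no ∂_3, so H_2 ≅ 0.

(K is a triangulation of the real projective plane RP^2.)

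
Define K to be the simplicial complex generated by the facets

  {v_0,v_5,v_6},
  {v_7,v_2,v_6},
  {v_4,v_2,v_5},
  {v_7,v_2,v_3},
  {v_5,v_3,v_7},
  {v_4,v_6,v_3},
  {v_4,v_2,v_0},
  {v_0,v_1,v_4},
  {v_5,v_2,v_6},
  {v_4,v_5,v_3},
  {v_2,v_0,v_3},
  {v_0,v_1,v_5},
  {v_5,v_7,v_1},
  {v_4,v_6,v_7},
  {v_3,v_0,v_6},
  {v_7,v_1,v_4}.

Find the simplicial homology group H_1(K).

H_1 ≅ Z^2.

Fix the vertex order v_0 < v_1 < v_2 < v_3 < v_4 < v_5 < v_6 < v_7 and write every simplex with vertices in increasing order. Then dim K = 2 and the simplices of K are:

  0-simplices (8): [v_0], [v_1], [v_2], [v_3], [v_4], [v_5], [v_6], [v_7]
  1-simplices (24): (24 of them)
  2-simplices (16): (16 of them)

so the chain groups are C_0 ≅ Z^8, C_1 ≅ Z^24, C_2 ≅ Z^16.

Boundary ∂_1: C_1 → C_0 sends each edge [p,q] (with p < q) to q − p. For instance
  ∂[v_2,v_5] = [v_5] − [v_2].
As a 8×24 matrix over Z this has rank 7, with invariant factors (1,1,1,1,1,1,1).

Boundary ∂_2: C_2 → C_1 sends each 2-simplex [p,q,r] to [q,r] − [p,r] + [p,q]. For instance
  ∂[v_2,v_3,v_7] = [v_3,v_7] − [v_2,v_7] + [v_2,v_3],
  ∂[v_4,v_6,v_7] = [v_6,v_7] − [v_4,v_7] + [v_4,v_6].
This gives a 24×16 integer matrix of rank 15; reducing to Smith normal form yields diagonal entries (1,1,1,1,1,1,1,1,1,1,1,1,1,1,1).

Reading off H_k = ker ∂_k / im ∂_{k+1}:

  H_1: rank ker ∂_1 − rank ∂_2 = (24 − 7) − 15 = 2, and the invariant factors of ∂_2 are all 1, so H_1 = Z^2.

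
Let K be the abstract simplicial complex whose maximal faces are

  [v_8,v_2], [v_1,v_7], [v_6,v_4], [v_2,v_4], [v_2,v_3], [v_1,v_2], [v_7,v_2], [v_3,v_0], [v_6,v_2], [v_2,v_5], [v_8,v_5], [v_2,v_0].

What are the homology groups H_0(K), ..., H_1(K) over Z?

K has 9 vertices, 12 edges.
rank ∂_0 = 0, rank ∂_1 = 8 ⇒ b_0 = 9 − 0 − 8 = 1; all invariant factors of ∂_1 are 1 so no torsion. So H_0 ≅ Z.
rank ∂_1 = 8, rank ∂_2 = 0 ⇒ b_1 = 12 − 8 − 0 = 4. So H_1 ≅ Z^4.

H_0 = Z,  H_1 = Z^4.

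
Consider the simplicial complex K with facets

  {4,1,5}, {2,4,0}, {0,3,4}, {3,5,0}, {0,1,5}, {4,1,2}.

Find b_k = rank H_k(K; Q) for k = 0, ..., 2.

Take the total order 0 < 1 < 2 < 3 < 4 < 5 on the vertex set. Then K (dimension 2) consists of the simplices:

  0-simplices (6): [0], [1], [2], [3], [4], [5]
  1-simplices (12): [0,1], [0,2], [0,3], [0,4], [0,5], [1,2], [1,4], [1,5], [2,4], [3,4], [3,5], [4,5]
  2-simplices (6): [0,1,5], [0,2,4], [0,3,4], [0,3,5], [1,2,4], [1,4,5]

Hence C_0 ≅ Z^6, C_1 ≅ Z^12, C_2 ≅ Z^6.

The boundary map ∂_1: C_1 → C_0 is given by ∂[p,q] = [q] − [p]. For instance
  ∂[3,5] = [5] − [3].
The resulting 6×12 matrix has rank 5, and its Smith normal form has invariant factors (1,1,1,1,1).

∂_2: C_2 → C_1 maps a triangle to the signed sum of its edges. For instance
  ∂[0,2,4] = [2,4] − [0,4] + [0,2],
  ∂[0,1,5] = [1,5] − [0,5] + [0,1].
The resulting 12×6 matrix has rank 6, and its Smith normal form has invariant factors (1,1,1,1,1,1).

Reading off H_k = ker ∂_k / im ∂_{k+1}:

  H_0: rank C_0 − rank ∂_1 = 6 − 5 = 1, and the invariant factors of ∂_1 are all 1, so H_0 = Z.
  H_1: rank ker ∂_1 − rank ∂_2 = (12 − 5) − 6 = 1, and the invariant factors of ∂_2 are all 1, so H_1 = Z.
  H_2: rank ker ∂_2 − rank ∂_3 = (6 − 6) − 0 = 0, and there is no ∂_3, so H_2 = 0.

(K is a triangulation of the cylinder S^1 x I.)

Hence the Betti numbers are b_0 = 1, b_1 = 1, b_2 = 0.

b_0 = 1, b_1 = 1, b_2 = 0.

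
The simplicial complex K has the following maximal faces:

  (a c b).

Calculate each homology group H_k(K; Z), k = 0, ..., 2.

Fix the vertex order a < b < c and write every simplex with vertices in increasing order. Then dim K = 2 and the simplices of K are:

  0-simplices (3): a, b, c
  1-simplices (3): ab, ac, bc
  2-simplices (1): abc

Hence C_0 ≅ Z^3, C_1 ≅ Z^3, C_2 ≅ Z^1.

∂_1: C_1 → C_0 is given by ∂[p,q] = [q] − [p].
The 3×3 boundary matrix has rank 2 and Smith normal form diag(1,1).

Boundary ∂_2: C_2 → C_1 sends each 2-simplex [p,q,r] to [q,r] − [p,r] + [p,q]. For instance
  ∂abc = bc − ac + ab.
This gives a 3×1 integer matrix of rank 1; reducing to Smith normal form yields diagonal entries (1).

Now H_k = ker ∂_k / im ∂_{k+1}, so:

  H_0: rank C_0 − rank ∂_1 = 3 − 2 = 1, and the invariant factors of ∂_1 are all 1, so H_0 ≅ Z.
  H_1: rank ker ∂_1 − rank ∂_2 = (3 − 2) − 1 = 0, and the invariant factors of ∂_2 are all 1, so H_1 ≅ 0.
  H_2: rank ker ∂_2 − rank ∂_3 = (1 − 1) − 0 = 0, and there is no ∂_3, so H_2 ≅ 0.

As a check, the Euler characteristic is 3 − 3 + 1 = 1, which agrees with 1 − 0 + 0 = 1.

H_0 ≅ Z,  H_1 = 0,  H_2 = 0.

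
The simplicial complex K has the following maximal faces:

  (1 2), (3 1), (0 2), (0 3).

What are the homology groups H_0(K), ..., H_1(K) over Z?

Take the total order 0 < 1 < 2 < 3 on the vertex set. Then K (dimension 1) consists of the simplices:

  0-simplices (4): [0], [1], [2], [3]
  1-simplices (4): [0,2], [0,3], [1,2], [1,3]

giving chain groups C_0 ≅ Z^4, C_1 ≅ Z^4.

∂_1: C_1 → C_0 maps an edge to its endpoints' difference, ∂[p,q] = q − p.
As a 4×4 matrix over Z this has rank 3, with invariant factors (1,1,1).

Computing H_k = (kernel of ∂_k) / (image of ∂_{k+1}):

  H_0: rank C_0 − rank ∂_1 = 4 − 3 = 1, and the invariant factors of ∂_1 are all 1, so H_0 ≅ Z.
  H_1: rank ker ∂_1 − rank ∂_2 = (4 − 3) − 0 = 1, and there is no ∂_2, so H_1 ≅ Z.

(K is a triangulation of the circle S^1.)

H_0 = Z,  H_1 = Z.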